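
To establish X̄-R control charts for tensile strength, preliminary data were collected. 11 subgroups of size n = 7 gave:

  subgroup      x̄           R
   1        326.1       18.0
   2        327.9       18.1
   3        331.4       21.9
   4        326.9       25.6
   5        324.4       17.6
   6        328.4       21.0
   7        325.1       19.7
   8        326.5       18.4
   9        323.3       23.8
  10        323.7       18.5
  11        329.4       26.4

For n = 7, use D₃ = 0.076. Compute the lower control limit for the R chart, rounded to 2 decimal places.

1.58

R̄ = (18.0 + 18.1 + 21.9 + 25.6 + 17.6 + 21.0 + 19.7 + 18.4 + 23.8 + 18.5 + 26.4) / 11 = 229.0000 / 11 = 20.8182
LCL_R = D₃·R̄ = 0.076 × 20.8182 = 1.5822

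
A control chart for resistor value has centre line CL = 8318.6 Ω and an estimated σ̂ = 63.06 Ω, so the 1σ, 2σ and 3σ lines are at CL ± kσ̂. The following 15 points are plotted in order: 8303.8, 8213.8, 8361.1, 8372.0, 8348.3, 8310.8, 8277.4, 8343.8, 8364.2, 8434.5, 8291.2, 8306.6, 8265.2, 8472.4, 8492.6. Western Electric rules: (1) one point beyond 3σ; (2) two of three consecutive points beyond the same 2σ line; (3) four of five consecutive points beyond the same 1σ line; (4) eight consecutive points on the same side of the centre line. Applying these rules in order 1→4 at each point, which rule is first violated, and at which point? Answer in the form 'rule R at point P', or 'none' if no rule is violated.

rule 2 at point 15

Zone of each point (C = within 1σ̂, B = 1σ̂–2σ̂, A = 2σ̂–3σ̂, * = beyond 3σ̂; sign = side of CL): 1:-C, 2:-B, 3:+C, 4:+C, 5:+C, 6:-C, 7:-C, 8:+C, 9:+C, 10:+B, 11:-C, 12:-C, 13:-C, 14:+A, 15:+A
Rule 2 (two of three consecutive points beyond the same 2σ limit) is satisfied at point 15.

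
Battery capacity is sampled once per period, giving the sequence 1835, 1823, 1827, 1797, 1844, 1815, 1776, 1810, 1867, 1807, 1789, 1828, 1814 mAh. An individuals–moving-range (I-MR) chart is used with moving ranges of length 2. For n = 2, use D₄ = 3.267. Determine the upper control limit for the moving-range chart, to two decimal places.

Moving ranges: 12, 4, 30, 47, 29, 39, 34, 57, 60, 18, 39, 14; M̄R̄ = 383.0000 / 12 = 31.9167
UCL_MR = D₄·M̄R̄ = 3.267 × 31.9167 = 104.2717

104.27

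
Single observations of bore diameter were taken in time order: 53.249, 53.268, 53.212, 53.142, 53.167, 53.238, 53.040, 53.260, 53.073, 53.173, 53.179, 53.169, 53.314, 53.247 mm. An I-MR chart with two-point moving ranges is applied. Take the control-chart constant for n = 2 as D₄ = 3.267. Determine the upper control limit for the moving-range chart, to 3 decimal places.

Moving ranges: 0.019, 0.056, 0.070, 0.025, 0.071, 0.198, 0.220, 0.187, 0.100, 0.006, 0.010, 0.145, 0.067; M̄R̄ = 1.1740 / 13 = 0.0903
UCL_MR = D₄·M̄R̄ = 3.267 × 0.0903 = 0.2950

0.295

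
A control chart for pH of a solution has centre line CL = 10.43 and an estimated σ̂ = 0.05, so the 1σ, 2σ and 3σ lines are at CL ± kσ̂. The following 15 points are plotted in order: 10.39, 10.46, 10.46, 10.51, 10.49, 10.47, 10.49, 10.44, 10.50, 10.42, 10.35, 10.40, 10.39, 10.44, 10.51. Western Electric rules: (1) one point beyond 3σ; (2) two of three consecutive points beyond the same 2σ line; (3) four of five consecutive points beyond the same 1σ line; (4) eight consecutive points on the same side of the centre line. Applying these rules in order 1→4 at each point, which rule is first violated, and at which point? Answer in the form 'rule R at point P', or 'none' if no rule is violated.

Zone of each point (C = within 1σ̂, B = 1σ̂–2σ̂, A = 2σ̂–3σ̂, * = beyond 3σ̂; sign = side of CL): 1:-C, 2:+C, 3:+C, 4:+B, 5:+B, 6:+C, 7:+B, 8:+C, 9:+B, 10:-C, 11:-B, 12:-C, 13:-C, 14:+C, 15:+B
Rule 4 (eight consecutive points on the same side of the centre line) is satisfied at point 9.

rule 4 at point 9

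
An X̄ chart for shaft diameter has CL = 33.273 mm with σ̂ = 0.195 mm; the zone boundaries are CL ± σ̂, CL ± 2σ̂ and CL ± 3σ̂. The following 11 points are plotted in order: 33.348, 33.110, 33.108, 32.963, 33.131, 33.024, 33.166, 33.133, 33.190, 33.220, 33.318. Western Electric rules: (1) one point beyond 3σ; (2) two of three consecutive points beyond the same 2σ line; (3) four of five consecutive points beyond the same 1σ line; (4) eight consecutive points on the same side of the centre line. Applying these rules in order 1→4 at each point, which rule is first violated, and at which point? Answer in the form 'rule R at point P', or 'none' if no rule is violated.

Zone of each point (C = within 1σ̂, B = 1σ̂–2σ̂, A = 2σ̂–3σ̂, * = beyond 3σ̂; sign = side of CL): 1:+C, 2:-C, 3:-C, 4:-B, 5:-C, 6:-B, 7:-C, 8:-C, 9:-C, 10:-C, 11:+C
Rule 4 (eight consecutive points on the same side of the centre line) is satisfied at point 9.

rule 4 at point 9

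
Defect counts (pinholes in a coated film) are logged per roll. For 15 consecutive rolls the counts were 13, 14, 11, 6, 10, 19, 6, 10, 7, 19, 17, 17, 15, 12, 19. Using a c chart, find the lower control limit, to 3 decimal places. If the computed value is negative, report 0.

2.183

c̄ = (13 + 14 + 11 + 6 + 10 + 19 + 6 + 10 + 7 + 19 + 17 + 17 + 15 + 12 + 19) / 15 = 195 / 15 = 13.0000
LCL = c̄ − 3√c̄ = 13.0000 − 3 × 3.6056 = 2.1833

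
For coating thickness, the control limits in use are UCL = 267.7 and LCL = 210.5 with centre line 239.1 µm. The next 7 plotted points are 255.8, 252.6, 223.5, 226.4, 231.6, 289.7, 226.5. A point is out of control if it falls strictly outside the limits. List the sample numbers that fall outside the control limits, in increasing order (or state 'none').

6

Compare each point to [210.5, 267.7]: sample 6 = 289.7 > UCL.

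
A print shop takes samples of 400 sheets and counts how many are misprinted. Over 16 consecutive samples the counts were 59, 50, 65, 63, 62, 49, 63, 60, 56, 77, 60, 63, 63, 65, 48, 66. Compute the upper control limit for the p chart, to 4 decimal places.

0.2052

p̄ = Σdᵢ / (k·n) = 969 / (16 × 400) = 0.15141
UCL = p̄ + 3·√(p̄(1−p̄)/n) = 0.15141 + 3 × √(0.15141×0.84859/400) = 0.15141 + 3 × 0.01792 = 0.20517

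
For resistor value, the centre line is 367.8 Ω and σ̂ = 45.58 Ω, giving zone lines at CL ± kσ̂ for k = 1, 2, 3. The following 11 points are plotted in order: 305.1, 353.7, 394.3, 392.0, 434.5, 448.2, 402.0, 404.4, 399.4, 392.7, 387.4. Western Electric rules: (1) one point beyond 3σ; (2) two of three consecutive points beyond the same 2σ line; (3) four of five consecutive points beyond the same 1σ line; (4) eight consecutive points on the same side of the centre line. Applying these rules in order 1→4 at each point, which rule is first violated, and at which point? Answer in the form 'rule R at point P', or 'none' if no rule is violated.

Zone of each point (C = within 1σ̂, B = 1σ̂–2σ̂, A = 2σ̂–3σ̂, * = beyond 3σ̂; sign = side of CL): 1:-B, 2:-C, 3:+C, 4:+C, 5:+B, 6:+B, 7:+C, 8:+C, 9:+C, 10:+C, 11:+C
Rule 4 (eight consecutive points on the same side of the centre line) is satisfied at point 10.

rule 4 at point 10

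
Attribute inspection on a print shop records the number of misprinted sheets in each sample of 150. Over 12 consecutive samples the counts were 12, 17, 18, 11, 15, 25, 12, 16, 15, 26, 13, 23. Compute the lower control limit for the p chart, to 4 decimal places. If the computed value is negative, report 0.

0.0353

p̄ = Σdᵢ / (k·n) = 203 / (12 × 150) = 0.11278
LCL = p̄ − 3·√(p̄(1−p̄)/n) = 0.11278 − 3 × 0.02583 = 0.03530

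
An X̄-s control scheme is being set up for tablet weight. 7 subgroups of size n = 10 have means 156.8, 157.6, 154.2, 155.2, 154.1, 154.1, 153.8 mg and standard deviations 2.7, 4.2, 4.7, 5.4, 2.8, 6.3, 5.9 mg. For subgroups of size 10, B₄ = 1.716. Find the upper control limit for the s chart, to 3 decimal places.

7.845

s̄ = (2.7 + 4.2 + 4.7 + 5.4 + 2.8 + 6.3 + 5.9) / 7 = 4.5714
UCL_s = B₄·s̄ = 1.716 × 4.5714 = 7.8446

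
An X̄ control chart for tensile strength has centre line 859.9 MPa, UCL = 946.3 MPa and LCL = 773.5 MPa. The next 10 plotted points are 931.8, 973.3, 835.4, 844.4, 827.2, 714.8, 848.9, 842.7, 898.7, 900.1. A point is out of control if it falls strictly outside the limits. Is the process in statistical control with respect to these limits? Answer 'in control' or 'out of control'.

Compare each point to [773.5, 946.3]: sample 2 = 973.3 > UCL; sample 6 = 714.8 < LCL.

out of control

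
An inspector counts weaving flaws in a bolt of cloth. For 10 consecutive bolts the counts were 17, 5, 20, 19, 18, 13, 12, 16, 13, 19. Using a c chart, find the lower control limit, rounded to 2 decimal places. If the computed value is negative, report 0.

c̄ = (17 + 5 + 20 + 19 + 18 + 13 + 12 + 16 + 13 + 19) / 10 = 152 / 10 = 15.2000
LCL = c̄ − 3√c̄ = 15.2000 − 3 × 3.8987 = 3.5038

3.50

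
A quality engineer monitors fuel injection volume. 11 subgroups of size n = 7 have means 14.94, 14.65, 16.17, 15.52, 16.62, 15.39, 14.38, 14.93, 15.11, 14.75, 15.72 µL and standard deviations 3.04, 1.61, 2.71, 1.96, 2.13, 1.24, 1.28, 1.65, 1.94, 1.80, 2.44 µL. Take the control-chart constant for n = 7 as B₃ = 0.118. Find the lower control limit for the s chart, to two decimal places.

0.23

s̄ = (3.04 + 1.61 + 2.71 + 1.96 + 2.13 + 1.24 + 1.28 + 1.65 + 1.94 + 1.80 + 2.44) / 11 = 1.9818
LCL_s = B₃·s̄ = 0.118 × 1.9818 = 0.2339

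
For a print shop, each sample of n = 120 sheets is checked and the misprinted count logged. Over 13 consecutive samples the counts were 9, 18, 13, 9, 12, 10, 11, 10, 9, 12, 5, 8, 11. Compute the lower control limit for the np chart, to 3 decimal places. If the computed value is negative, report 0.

1.237

p̄ = Σdᵢ / (k·n) = 137 / (13 × 120) = 0.08782
LCL = np̄ − 3·√(np̄(1−p̄)) = 10.5385 − 3 × 3.1005 = 1.2370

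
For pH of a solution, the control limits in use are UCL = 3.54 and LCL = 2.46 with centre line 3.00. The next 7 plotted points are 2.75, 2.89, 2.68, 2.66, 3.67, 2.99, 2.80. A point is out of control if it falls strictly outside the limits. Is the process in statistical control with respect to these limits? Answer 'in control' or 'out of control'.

out of control

Compare each point to [2.46, 3.54]: sample 5 = 3.67 > UCL.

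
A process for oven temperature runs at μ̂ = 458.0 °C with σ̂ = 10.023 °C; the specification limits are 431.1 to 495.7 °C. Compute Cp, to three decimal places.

Cp = (USL − LSL) / (6σ̂) = (495.7 − 431.1) / (6 × 10.023) = 64.6000 / 60.1380 = 1.0742

1.074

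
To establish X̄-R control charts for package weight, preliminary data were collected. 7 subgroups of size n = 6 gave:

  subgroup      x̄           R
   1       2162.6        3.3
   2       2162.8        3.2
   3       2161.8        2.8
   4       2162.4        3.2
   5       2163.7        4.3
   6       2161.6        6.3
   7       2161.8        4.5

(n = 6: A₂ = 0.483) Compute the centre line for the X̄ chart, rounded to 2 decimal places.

2162.39

X̄̄ = (2162.6 + 2162.8 + 2161.8 + 2162.4 + 2163.7 + 2161.6 + 2161.8) / 7 = 15136.7000 / 7 = 2162.3857
CL = X̄̄ = 2162.3857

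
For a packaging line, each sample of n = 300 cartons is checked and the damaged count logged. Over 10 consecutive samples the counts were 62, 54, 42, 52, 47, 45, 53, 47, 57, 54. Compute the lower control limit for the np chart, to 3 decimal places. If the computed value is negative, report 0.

p̄ = Σdᵢ / (k·n) = 513 / (10 × 300) = 0.17100
LCL = np̄ − 3·√(np̄(1−p̄)) = 51.3000 − 3 × 6.5213 = 31.7360

31.736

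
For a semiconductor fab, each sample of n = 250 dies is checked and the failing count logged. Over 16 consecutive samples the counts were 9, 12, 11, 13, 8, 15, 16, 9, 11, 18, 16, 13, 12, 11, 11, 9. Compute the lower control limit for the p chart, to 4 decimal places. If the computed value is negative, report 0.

0.0077

p̄ = Σdᵢ / (k·n) = 194 / (16 × 250) = 0.04850
LCL = p̄ − 3·√(p̄(1−p̄)/n) = 0.04850 − 3 × 0.01359 = 0.00774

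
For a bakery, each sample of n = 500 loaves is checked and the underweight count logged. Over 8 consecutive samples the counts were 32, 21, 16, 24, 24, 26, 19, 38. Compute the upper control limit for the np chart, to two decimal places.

p̄ = Σdᵢ / (k·n) = 200 / (8 × 500) = 0.05000
UCL = np̄ + 3·√(np̄(1−p̄)) = 25.0000 + 3 × √(25.0000×0.95000) = 25.0000 + 3 × 4.8734 = 39.6202

39.62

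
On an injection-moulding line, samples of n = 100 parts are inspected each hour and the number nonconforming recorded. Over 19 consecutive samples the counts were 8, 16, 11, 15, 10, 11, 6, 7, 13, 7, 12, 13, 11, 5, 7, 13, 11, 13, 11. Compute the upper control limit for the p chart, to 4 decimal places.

0.1973

p̄ = Σdᵢ / (k·n) = 200 / (19 × 100) = 0.10526
UCL = p̄ + 3·√(p̄(1−p̄)/n) = 0.10526 + 3 × √(0.10526×0.89474/100) = 0.10526 + 3 × 0.03069 = 0.19733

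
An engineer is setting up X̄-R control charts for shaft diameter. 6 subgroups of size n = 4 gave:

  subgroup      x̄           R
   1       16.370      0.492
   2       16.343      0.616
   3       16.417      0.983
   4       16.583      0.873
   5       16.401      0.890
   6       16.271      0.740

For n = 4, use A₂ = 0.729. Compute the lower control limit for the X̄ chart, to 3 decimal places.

X̄̄ = (16.370 + 16.343 + 16.417 + 16.583 + 16.401 + 16.271) / 6 = 98.3850 / 6 = 16.3975
R̄ = (0.492 + 0.616 + 0.983 + 0.873 + 0.890 + 0.740) / 6 = 4.5940 / 6 = 0.7657
LCL = X̄̄ − A₂·R̄ = 16.3975 − 0.729 × 0.7657 = 15.8393

15.839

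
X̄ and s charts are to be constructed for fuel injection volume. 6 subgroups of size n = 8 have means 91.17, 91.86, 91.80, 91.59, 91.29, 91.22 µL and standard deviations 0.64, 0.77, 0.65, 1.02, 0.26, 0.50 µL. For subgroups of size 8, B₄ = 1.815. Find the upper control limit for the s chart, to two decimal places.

s̄ = (0.64 + 0.77 + 0.65 + 1.02 + 0.26 + 0.50) / 6 = 0.6400
UCL_s = B₄·s̄ = 1.815 × 0.6400 = 1.1616

1.16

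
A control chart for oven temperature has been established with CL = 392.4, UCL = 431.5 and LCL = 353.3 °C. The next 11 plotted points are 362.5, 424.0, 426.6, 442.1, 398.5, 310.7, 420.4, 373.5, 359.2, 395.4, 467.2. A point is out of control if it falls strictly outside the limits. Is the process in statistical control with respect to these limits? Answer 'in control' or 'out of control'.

Compare each point to [353.3, 431.5]: sample 4 = 442.1 > UCL; sample 6 = 310.7 < LCL; sample 11 = 467.2 > UCL.

out of control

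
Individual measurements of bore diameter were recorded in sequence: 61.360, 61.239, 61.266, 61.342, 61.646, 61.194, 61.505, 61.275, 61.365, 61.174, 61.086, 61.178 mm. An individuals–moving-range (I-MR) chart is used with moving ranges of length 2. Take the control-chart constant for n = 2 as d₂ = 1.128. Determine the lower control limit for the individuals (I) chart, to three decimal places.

60.823

X̄ = (61.360 + 61.239 + 61.266 + 61.342 + 61.646 + 61.194 + 61.505 + 61.275 + 61.365 + 61.174 + 61.086 + 61.178) / 12 = 61.3025
Moving ranges: 0.121, 0.027, 0.076, 0.304, 0.452, 0.311, 0.230, 0.090, 0.191, 0.088, 0.092; M̄R̄ = 1.9820 / 11 = 0.1802
LCL = X̄ − 3·M̄R̄/d₂ = 61.3025 − 3 × 0.1802 / 1.128 = 60.8233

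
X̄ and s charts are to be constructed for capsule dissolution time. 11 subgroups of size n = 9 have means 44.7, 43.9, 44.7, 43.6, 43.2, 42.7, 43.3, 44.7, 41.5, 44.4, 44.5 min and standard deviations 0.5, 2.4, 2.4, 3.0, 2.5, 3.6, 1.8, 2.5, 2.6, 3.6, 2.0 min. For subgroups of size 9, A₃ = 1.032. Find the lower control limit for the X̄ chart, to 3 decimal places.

41.222

X̄̄ = (44.7 + 43.9 + 44.7 + 43.6 + 43.2 + 42.7 + 43.3 + 44.7 + 41.5 + 44.4 + 44.5) / 11 = 43.7455
s̄ = (0.5 + 2.4 + 2.4 + 3.0 + 2.5 + 3.6 + 1.8 + 2.5 + 2.6 + 3.6 + 2.0) / 11 = 2.4455
LCL = X̄̄ − A₃·s̄ = 43.7455 − 1.032 × 2.4455 = 41.2217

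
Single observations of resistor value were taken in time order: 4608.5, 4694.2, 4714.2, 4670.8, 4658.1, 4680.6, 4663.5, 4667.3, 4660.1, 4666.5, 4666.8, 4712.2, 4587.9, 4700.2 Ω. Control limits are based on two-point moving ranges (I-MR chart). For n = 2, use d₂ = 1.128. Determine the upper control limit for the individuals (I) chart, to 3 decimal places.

X̄ = (4608.5 + 4694.2 + 4714.2 + 4670.8 + 4658.1 + 4680.6 + 4663.5 + 4667.3 + 4660.1 + 4666.5 + 4666.8 + 4712.2 + 4587.9 + 4700.2) / 14 = 4667.9214
Moving ranges: 85.7, 20.0, 43.4, 12.7, 22.5, 17.1, 3.8, 7.2, 6.4, 0.3, 45.4, 124.3, 112.3; M̄R̄ = 501.1000 / 13 = 38.5462
UCL = X̄ + 3·M̄R̄/d₂ = 4667.9214 + 3 × 38.5462 / 1.128 = 4770.4378

4770.438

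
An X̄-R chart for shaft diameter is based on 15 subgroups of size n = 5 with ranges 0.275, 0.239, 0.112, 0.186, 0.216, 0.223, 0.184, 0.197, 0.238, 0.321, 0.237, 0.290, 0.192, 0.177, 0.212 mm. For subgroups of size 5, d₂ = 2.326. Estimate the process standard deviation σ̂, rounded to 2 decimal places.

R̄ = (0.275 + 0.239 + 0.112 + 0.186 + 0.216 + 0.223 + 0.184 + 0.197 + 0.238 + 0.321 + 0.237 + 0.290 + 0.192 + 0.177 + 0.212) / 15 = 0.2199
σ̂ = R̄ / d₂ = 0.2199 / 2.326 = 0.0946

0.09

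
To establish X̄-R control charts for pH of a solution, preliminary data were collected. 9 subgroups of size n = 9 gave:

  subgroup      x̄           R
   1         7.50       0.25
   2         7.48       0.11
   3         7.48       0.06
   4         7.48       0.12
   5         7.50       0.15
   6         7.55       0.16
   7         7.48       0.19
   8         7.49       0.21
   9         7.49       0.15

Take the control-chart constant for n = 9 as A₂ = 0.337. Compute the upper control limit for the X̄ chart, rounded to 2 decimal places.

X̄̄ = (7.50 + 7.48 + 7.48 + 7.48 + 7.50 + 7.55 + 7.48 + 7.49 + 7.49) / 9 = 67.4500 / 9 = 7.4944
R̄ = (0.25 + 0.11 + 0.06 + 0.12 + 0.15 + 0.16 + 0.19 + 0.21 + 0.15) / 9 = 1.4000 / 9 = 0.1556
UCL = X̄̄ + A₂·R̄ = 7.4944 + 0.337 × 0.1556 = 7.5469

7.55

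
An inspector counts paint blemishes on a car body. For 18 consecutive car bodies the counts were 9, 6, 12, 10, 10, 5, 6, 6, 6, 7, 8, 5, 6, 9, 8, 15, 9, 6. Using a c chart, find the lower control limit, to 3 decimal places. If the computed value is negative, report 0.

c̄ = (9 + 6 + 12 + 10 + 10 + 5 + 6 + 6 + 6 + 7 + 8 + 5 + 6 + 9 + 8 + 15 + 9 + 6) / 18 = 143 / 18 = 7.9444
LCL = c̄ − 3√c̄ = 7.9444 − 3 × 2.8186 = -0.5113 → 0 (cannot be negative)

0.000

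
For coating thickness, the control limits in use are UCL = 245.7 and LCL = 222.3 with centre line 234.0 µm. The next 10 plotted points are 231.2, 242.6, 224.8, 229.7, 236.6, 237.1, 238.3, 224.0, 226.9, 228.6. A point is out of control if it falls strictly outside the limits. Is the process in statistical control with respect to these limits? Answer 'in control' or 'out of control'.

in control

All 10 points lie within [222.3, 245.7].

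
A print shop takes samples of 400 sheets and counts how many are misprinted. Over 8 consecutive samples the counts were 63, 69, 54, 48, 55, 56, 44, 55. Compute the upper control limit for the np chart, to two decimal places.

76.24

p̄ = Σdᵢ / (k·n) = 444 / (8 × 400) = 0.13875
UCL = np̄ + 3·√(np̄(1−p̄)) = 55.5000 + 3 × √(55.5000×0.86125) = 55.5000 + 3 × 6.9137 = 76.2411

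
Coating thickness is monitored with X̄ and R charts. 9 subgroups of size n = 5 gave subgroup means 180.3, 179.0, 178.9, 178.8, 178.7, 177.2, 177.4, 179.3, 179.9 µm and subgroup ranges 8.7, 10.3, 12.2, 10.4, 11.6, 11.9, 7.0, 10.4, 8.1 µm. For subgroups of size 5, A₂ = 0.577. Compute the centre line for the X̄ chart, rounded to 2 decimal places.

178.83

X̄̄ = (180.3 + 179.0 + 178.9 + 178.8 + 178.7 + 177.2 + 177.4 + 179.3 + 179.9) / 9 = 1609.5000 / 9 = 178.8333
CL = X̄̄ = 178.8333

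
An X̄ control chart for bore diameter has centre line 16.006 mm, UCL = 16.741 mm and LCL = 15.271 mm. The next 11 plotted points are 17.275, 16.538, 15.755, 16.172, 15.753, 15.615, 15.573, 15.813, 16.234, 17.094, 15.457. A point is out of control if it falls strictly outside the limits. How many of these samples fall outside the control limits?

2

Compare each point to [15.271, 16.741]: sample 1 = 17.275 > UCL; sample 10 = 17.094 > UCL.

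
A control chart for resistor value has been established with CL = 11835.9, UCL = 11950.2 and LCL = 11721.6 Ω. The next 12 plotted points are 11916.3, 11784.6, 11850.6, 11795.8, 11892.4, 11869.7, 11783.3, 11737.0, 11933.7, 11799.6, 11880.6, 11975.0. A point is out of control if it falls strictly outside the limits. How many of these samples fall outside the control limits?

1

Compare each point to [11721.6, 11950.2]: sample 12 = 11975.0 > UCL.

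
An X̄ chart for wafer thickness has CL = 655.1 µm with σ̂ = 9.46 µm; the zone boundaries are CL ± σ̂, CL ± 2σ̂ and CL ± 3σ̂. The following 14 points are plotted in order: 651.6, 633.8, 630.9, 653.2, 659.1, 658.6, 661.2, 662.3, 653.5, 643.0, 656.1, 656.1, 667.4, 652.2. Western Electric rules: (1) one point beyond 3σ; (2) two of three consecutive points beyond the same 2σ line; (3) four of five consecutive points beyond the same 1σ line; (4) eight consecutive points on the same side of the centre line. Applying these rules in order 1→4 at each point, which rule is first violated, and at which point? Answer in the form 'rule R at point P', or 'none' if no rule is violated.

Zone of each point (C = within 1σ̂, B = 1σ̂–2σ̂, A = 2σ̂–3σ̂, * = beyond 3σ̂; sign = side of CL): 1:-C, 2:-A, 3:-A, 4:-C, 5:+C, 6:+C, 7:+C, 8:+C, 9:-C, 10:-B, 11:+C, 12:+C, 13:+B, 14:-C
Rule 2 (two of three consecutive points beyond the same 2σ limit) is satisfied at point 3.

rule 2 at point 3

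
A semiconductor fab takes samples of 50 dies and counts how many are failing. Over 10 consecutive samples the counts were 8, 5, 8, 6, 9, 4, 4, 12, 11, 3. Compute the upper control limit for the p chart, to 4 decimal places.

0.2872

p̄ = Σdᵢ / (k·n) = 70 / (10 × 50) = 0.14000
UCL = p̄ + 3·√(p̄(1−p̄)/n) = 0.14000 + 3 × √(0.14000×0.86000/50) = 0.14000 + 3 × 0.04907 = 0.28721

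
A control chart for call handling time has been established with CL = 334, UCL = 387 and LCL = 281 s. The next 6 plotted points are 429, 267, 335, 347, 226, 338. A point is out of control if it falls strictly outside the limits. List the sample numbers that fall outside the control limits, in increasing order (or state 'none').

1, 2, 5

Compare each point to [281, 387]: sample 1 = 429 > UCL; sample 2 = 267 < LCL; sample 5 = 226 < LCL.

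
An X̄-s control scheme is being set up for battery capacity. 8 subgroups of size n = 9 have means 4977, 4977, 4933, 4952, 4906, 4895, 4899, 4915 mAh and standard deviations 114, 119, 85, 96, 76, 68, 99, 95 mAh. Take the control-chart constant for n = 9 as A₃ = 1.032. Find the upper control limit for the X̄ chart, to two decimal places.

X̄̄ = (4977 + 4977 + 4933 + 4952 + 4906 + 4895 + 4899 + 4915) / 8 = 4931.7500
s̄ = (114 + 119 + 85 + 96 + 76 + 68 + 99 + 95) / 8 = 94.0000
UCL = X̄̄ + A₃·s̄ = 4931.7500 + 1.032 × 94.0000 = 5028.7580

5028.76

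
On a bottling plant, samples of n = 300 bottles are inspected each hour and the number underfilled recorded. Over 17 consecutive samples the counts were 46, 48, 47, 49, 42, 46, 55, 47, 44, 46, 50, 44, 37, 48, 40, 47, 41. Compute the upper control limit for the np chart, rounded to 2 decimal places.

64.38

p̄ = Σdᵢ / (k·n) = 777 / (17 × 300) = 0.15235
UCL = np̄ + 3·√(np̄(1−p̄)) = 45.7059 + 3 × √(45.7059×0.84765) = 45.7059 + 3 × 6.2243 = 64.3789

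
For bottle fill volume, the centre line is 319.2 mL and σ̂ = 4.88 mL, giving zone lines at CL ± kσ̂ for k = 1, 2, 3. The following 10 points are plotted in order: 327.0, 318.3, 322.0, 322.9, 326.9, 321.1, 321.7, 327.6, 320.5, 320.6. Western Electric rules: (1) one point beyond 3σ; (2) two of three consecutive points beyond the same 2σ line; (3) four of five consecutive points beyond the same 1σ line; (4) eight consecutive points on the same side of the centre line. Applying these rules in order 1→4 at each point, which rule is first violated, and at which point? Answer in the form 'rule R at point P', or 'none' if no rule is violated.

rule 4 at point 10

Zone of each point (C = within 1σ̂, B = 1σ̂–2σ̂, A = 2σ̂–3σ̂, * = beyond 3σ̂; sign = side of CL): 1:+B, 2:-C, 3:+C, 4:+C, 5:+B, 6:+C, 7:+C, 8:+B, 9:+C, 10:+C
Rule 4 (eight consecutive points on the same side of the centre line) is satisfied at point 10.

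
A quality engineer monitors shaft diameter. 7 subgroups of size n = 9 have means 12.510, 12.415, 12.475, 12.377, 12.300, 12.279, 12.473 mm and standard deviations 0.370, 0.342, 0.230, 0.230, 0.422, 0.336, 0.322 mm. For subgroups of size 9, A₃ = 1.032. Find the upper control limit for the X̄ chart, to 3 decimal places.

12.736

X̄̄ = (12.510 + 12.415 + 12.475 + 12.377 + 12.300 + 12.279 + 12.473) / 7 = 12.4041
s̄ = (0.370 + 0.342 + 0.230 + 0.230 + 0.422 + 0.336 + 0.322) / 7 = 0.3217
UCL = X̄̄ + A₃·s̄ = 12.4041 + 1.032 × 0.3217 = 12.7362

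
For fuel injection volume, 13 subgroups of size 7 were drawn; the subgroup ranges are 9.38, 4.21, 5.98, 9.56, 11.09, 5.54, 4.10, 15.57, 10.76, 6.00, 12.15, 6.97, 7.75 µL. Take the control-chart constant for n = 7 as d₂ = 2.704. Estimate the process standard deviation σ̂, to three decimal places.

R̄ = (9.38 + 4.21 + 5.98 + 9.56 + 11.09 + 5.54 + 4.10 + 15.57 + 10.76 + 6.00 + 12.15 + 6.97 + 7.75) / 13 = 8.3892
σ̂ = R̄ / d₂ = 8.3892 / 2.704 = 3.1025

3.103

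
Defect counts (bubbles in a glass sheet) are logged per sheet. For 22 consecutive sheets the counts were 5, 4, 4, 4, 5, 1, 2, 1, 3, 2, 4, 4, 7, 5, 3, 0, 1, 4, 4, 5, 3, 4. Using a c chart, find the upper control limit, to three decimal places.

8.948

c̄ = (5 + 4 + 4 + 4 + 5 + 1 + 2 + 1 + 3 + 2 + 4 + 4 + 7 + 5 + 3 + 0 + 1 + 4 + 4 + 5 + 3 + 4) / 22 = 75 / 22 = 3.4091
UCL = c̄ + 3√c̄ = 3.4091 + 3 × √3.4091 = 3.4091 + 3 × 1.8464 = 8.9482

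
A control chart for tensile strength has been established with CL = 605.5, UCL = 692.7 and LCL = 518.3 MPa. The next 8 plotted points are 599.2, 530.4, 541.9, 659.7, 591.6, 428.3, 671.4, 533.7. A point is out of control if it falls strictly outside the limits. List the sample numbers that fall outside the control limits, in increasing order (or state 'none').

6

Compare each point to [518.3, 692.7]: sample 6 = 428.3 < LCL.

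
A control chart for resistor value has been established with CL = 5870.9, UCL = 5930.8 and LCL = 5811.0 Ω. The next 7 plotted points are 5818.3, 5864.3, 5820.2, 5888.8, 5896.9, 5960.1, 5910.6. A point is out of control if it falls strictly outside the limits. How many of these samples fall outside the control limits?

Compare each point to [5811.0, 5930.8]: sample 6 = 5960.1 > UCL.

1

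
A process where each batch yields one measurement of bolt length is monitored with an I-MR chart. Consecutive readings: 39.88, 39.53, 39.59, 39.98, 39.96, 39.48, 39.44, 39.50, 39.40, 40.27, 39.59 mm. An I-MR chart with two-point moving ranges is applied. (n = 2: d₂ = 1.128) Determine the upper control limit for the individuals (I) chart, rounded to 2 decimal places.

40.50

X̄ = (39.88 + 39.53 + 39.59 + 39.98 + 39.96 + 39.48 + 39.44 + 39.50 + 39.40 + 40.27 + 39.59) / 11 = 39.6927
Moving ranges: 0.35, 0.06, 0.39, 0.02, 0.48, 0.04, 0.06, 0.10, 0.87, 0.68; M̄R̄ = 3.0500 / 10 = 0.3050
UCL = X̄ + 3·M̄R̄/d₂ = 39.6927 + 3 × 0.3050 / 1.128 = 40.5039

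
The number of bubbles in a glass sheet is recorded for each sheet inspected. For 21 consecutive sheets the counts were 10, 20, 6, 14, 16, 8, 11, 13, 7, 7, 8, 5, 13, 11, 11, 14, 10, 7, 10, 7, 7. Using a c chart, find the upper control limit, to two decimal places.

19.84

c̄ = (10 + 20 + 6 + 14 + 16 + 8 + 11 + 13 + 7 + 7 + 8 + 5 + 13 + 11 + 11 + 14 + 10 + 7 + 10 + 7 + 7) / 21 = 215 / 21 = 10.2381
UCL = c̄ + 3√c̄ = 10.2381 + 3 × √10.2381 = 10.2381 + 3 × 3.1997 = 19.8372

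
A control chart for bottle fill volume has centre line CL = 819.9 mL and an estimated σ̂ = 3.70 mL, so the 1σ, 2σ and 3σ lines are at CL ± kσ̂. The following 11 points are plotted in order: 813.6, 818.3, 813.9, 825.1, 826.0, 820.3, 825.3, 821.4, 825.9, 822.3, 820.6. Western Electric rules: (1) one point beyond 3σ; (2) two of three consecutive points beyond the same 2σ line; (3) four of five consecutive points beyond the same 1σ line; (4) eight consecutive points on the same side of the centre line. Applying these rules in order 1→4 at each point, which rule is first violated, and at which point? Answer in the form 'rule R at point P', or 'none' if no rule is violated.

rule 4 at point 11

Zone of each point (C = within 1σ̂, B = 1σ̂–2σ̂, A = 2σ̂–3σ̂, * = beyond 3σ̂; sign = side of CL): 1:-B, 2:-C, 3:-B, 4:+B, 5:+B, 6:+C, 7:+B, 8:+C, 9:+B, 10:+C, 11:+C
Rule 4 (eight consecutive points on the same side of the centre line) is satisfied at point 11.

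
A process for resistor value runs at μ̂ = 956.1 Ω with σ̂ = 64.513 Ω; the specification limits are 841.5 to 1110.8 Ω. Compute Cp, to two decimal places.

Cp = (USL − LSL) / (6σ̂) = (1110.8 − 841.5) / (6 × 64.513) = 269.3000 / 387.0780 = 0.6957

0.70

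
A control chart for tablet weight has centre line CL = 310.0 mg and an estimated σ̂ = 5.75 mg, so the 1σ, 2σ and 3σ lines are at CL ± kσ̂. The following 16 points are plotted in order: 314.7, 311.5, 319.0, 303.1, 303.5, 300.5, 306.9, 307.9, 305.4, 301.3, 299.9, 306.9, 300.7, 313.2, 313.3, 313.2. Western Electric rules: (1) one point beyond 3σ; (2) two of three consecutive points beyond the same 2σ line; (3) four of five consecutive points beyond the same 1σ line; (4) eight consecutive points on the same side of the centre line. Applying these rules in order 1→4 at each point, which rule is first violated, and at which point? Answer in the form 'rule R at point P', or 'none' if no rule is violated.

Zone of each point (C = within 1σ̂, B = 1σ̂–2σ̂, A = 2σ̂–3σ̂, * = beyond 3σ̂; sign = side of CL): 1:+C, 2:+C, 3:+B, 4:-B, 5:-B, 6:-B, 7:-C, 8:-C, 9:-C, 10:-B, 11:-B, 12:-C, 13:-B, 14:+C, 15:+C, 16:+C
Rule 4 (eight consecutive points on the same side of the centre line) is satisfied at point 11.

rule 4 at point 11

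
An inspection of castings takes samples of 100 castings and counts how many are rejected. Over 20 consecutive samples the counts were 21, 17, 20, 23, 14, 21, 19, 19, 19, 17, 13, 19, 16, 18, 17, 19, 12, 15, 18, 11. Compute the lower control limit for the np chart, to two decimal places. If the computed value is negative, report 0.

p̄ = Σdᵢ / (k·n) = 348 / (20 × 100) = 0.17400
LCL = np̄ − 3·√(np̄(1−p̄)) = 17.4000 − 3 × 3.7911 = 6.0267

6.03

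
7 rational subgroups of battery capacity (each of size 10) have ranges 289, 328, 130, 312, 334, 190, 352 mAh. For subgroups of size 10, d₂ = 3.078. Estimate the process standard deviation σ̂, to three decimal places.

89.808

R̄ = (289 + 328 + 130 + 312 + 334 + 190 + 352) / 7 = 276.4286
σ̂ = R̄ / d₂ = 276.4286 / 3.078 = 89.8079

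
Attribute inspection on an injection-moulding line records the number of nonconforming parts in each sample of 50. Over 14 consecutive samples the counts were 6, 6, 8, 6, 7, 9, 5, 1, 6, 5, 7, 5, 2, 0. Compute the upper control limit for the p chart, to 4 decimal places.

p̄ = Σdᵢ / (k·n) = 73 / (14 × 50) = 0.10429
UCL = p̄ + 3·√(p̄(1−p̄)/n) = 0.10429 + 3 × √(0.10429×0.89571/50) = 0.10429 + 3 × 0.04322 = 0.23395

0.2340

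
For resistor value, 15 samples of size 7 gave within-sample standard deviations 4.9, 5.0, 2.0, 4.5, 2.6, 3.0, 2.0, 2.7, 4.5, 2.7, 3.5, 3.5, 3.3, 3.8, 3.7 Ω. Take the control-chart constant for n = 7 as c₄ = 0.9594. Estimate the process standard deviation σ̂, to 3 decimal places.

s̄ = (4.9 + 5.0 + 2.0 + 4.5 + 2.6 + 3.0 + 2.0 + 2.7 + 4.5 + 2.7 + 3.5 + 3.5 + 3.3 + 3.8 + 3.7) / 15 = 3.4467
σ̂ = s̄ / c₄ = 3.4467 / 0.9594 = 3.5925

3.593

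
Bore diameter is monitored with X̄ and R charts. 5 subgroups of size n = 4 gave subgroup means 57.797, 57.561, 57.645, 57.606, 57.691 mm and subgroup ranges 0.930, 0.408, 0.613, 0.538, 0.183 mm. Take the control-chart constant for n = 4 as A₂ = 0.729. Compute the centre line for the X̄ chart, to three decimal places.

X̄̄ = (57.797 + 57.561 + 57.645 + 57.606 + 57.691) / 5 = 288.3000 / 5 = 57.6600
CL = X̄̄ = 57.6600

57.660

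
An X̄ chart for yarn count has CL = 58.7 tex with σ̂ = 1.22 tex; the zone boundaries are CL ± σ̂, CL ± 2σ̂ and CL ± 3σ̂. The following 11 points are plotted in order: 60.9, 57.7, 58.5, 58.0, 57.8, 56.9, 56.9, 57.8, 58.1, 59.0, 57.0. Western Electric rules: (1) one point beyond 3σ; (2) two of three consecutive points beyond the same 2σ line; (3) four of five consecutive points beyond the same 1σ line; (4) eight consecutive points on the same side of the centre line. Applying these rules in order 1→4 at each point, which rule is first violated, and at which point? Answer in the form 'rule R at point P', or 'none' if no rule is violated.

rule 4 at point 9

Zone of each point (C = within 1σ̂, B = 1σ̂–2σ̂, A = 2σ̂–3σ̂, * = beyond 3σ̂; sign = side of CL): 1:+B, 2:-C, 3:-C, 4:-C, 5:-C, 6:-B, 7:-B, 8:-C, 9:-C, 10:+C, 11:-B
Rule 4 (eight consecutive points on the same side of the centre line) is satisfied at point 9.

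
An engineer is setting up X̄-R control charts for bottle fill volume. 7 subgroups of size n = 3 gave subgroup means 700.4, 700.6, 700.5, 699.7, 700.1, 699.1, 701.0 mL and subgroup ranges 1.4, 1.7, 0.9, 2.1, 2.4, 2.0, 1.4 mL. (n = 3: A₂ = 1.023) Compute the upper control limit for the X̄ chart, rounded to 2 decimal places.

X̄̄ = (700.4 + 700.6 + 700.5 + 699.7 + 700.1 + 699.1 + 701.0) / 7 = 4901.4000 / 7 = 700.2000
R̄ = (1.4 + 1.7 + 0.9 + 2.1 + 2.4 + 2.0 + 1.4) / 7 = 11.9000 / 7 = 1.7000
UCL = X̄̄ + A₂·R̄ = 700.2000 + 1.023 × 1.7000 = 701.9391

701.94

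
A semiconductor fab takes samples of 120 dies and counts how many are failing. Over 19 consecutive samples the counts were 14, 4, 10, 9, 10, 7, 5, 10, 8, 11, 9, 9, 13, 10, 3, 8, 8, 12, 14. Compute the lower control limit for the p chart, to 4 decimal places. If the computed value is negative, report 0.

p̄ = Σdᵢ / (k·n) = 174 / (19 × 120) = 0.07632
LCL = p̄ − 3·√(p̄(1−p̄)/n) = 0.07632 − 3 × 0.02424 = 0.00360

0.0036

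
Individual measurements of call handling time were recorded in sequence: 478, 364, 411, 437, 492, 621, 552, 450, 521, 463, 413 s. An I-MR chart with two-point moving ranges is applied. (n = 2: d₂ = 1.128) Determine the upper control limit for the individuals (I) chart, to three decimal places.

X̄ = (478 + 364 + 411 + 437 + 492 + 621 + 552 + 450 + 521 + 463 + 413) / 11 = 472.9091
Moving ranges: 114, 47, 26, 55, 129, 69, 102, 71, 58, 50; M̄R̄ = 721.0000 / 10 = 72.1000
UCL = X̄ + 3·M̄R̄/d₂ = 472.9091 + 3 × 72.1000 / 1.128 = 664.6644

664.664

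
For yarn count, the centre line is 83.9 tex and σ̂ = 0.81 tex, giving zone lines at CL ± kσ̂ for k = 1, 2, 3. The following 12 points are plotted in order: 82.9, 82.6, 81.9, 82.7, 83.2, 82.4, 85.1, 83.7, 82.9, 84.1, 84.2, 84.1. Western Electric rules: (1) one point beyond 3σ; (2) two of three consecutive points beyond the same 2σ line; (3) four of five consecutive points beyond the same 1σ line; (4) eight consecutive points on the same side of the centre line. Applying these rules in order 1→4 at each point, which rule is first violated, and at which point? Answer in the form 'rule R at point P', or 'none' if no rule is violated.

rule 3 at point 4

Zone of each point (C = within 1σ̂, B = 1σ̂–2σ̂, A = 2σ̂–3σ̂, * = beyond 3σ̂; sign = side of CL): 1:-B, 2:-B, 3:-A, 4:-B, 5:-C, 6:-B, 7:+B, 8:-C, 9:-B, 10:+C, 11:+C, 12:+C
Rule 3 (four of five consecutive points beyond the same 1σ limit) is satisfied at point 4.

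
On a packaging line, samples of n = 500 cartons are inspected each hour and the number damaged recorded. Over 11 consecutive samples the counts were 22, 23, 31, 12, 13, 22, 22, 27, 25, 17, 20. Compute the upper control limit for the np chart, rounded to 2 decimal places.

34.81

p̄ = Σdᵢ / (k·n) = 234 / (11 × 500) = 0.04255
UCL = np̄ + 3·√(np̄(1−p̄)) = 21.2727 + 3 × √(21.2727×0.95745) = 21.2727 + 3 × 4.5131 = 34.8119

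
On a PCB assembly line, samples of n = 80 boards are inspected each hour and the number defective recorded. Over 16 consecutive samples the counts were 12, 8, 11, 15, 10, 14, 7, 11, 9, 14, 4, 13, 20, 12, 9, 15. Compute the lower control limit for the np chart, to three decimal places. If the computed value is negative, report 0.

2.086

p̄ = Σdᵢ / (k·n) = 184 / (16 × 80) = 0.14375
LCL = np̄ − 3·√(np̄(1−p̄)) = 11.5000 − 3 × 3.1380 = 2.0861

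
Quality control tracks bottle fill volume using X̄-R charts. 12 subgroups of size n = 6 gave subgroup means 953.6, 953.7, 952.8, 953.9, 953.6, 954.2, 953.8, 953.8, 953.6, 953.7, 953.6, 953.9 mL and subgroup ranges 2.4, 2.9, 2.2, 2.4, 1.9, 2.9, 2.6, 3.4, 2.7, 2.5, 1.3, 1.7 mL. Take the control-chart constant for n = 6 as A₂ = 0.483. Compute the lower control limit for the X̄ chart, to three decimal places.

952.520

X̄̄ = (953.6 + 953.7 + 952.8 + 953.9 + 953.6 + 954.2 + 953.8 + 953.8 + 953.6 + 953.7 + 953.6 + 953.9) / 12 = 11444.2000 / 12 = 953.6833
R̄ = (2.4 + 2.9 + 2.2 + 2.4 + 1.9 + 2.9 + 2.6 + 3.4 + 2.7 + 2.5 + 1.3 + 1.7) / 12 = 28.9000 / 12 = 2.4083
LCL = X̄̄ − A₂·R̄ = 953.6833 − 0.483 × 2.4083 = 952.5201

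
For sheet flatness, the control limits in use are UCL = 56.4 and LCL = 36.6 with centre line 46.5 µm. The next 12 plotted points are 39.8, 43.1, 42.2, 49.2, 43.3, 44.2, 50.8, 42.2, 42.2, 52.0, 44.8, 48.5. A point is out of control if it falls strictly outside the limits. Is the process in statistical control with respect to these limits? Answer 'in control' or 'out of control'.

All 12 points lie within [36.6, 56.4].

in control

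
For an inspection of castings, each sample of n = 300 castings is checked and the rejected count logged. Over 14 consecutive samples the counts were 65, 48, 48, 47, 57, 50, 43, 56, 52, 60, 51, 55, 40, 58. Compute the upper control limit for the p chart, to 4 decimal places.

p̄ = Σdᵢ / (k·n) = 730 / (14 × 300) = 0.17381
UCL = p̄ + 3·√(p̄(1−p̄)/n) = 0.17381 + 3 × √(0.17381×0.82619/300) = 0.17381 + 3 × 0.02188 = 0.23944

0.2394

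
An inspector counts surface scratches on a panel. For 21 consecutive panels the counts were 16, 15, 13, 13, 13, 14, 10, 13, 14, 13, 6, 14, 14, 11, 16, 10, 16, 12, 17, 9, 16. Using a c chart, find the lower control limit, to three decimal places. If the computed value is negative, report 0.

c̄ = (16 + 15 + 13 + 13 + 13 + 14 + 10 + 13 + 14 + 13 + 6 + 14 + 14 + 11 + 16 + 10 + 16 + 12 + 17 + 9 + 16) / 21 = 275 / 21 = 13.0952
LCL = c̄ − 3√c̄ = 13.0952 − 3 × 3.6187 = 2.2390

2.239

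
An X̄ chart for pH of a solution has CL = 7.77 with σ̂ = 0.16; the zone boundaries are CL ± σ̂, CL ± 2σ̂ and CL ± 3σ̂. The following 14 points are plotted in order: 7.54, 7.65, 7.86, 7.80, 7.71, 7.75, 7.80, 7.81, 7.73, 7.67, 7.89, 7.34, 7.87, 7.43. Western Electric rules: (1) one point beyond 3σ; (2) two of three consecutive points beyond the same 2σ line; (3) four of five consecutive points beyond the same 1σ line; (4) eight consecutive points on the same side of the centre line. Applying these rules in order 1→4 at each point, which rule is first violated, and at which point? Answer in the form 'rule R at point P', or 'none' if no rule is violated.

Zone of each point (C = within 1σ̂, B = 1σ̂–2σ̂, A = 2σ̂–3σ̂, * = beyond 3σ̂; sign = side of CL): 1:-B, 2:-C, 3:+C, 4:+C, 5:-C, 6:-C, 7:+C, 8:+C, 9:-C, 10:-C, 11:+C, 12:-A, 13:+C, 14:-A
Rule 2 (two of three consecutive points beyond the same 2σ limit) is satisfied at point 14.

rule 2 at point 14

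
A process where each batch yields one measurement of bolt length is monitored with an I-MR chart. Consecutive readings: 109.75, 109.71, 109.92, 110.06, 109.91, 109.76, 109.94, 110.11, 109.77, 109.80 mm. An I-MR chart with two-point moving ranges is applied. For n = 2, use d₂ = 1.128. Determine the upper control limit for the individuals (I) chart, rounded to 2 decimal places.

X̄ = (109.75 + 109.71 + 109.92 + 110.06 + 109.91 + 109.76 + 109.94 + 110.11 + 109.77 + 109.80) / 10 = 109.8730
Moving ranges: 0.04, 0.21, 0.14, 0.15, 0.15, 0.18, 0.17, 0.34, 0.03; M̄R̄ = 1.4100 / 9 = 0.1567
UCL = X̄ + 3·M̄R̄/d₂ = 109.8730 + 3 × 0.1567 / 1.128 = 110.2897

110.29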